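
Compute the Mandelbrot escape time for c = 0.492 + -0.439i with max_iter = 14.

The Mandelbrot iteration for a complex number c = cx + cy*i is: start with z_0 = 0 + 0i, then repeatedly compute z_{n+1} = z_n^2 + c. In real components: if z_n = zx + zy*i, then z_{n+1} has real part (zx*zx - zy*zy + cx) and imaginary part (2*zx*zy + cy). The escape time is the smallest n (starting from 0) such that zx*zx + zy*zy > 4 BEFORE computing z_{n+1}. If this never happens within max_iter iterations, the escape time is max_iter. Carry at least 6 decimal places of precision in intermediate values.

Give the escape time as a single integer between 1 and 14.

z_0 = 0 + 0i, c = 0.4920 + -0.4390i
Iter 1: z = 0.4920 + -0.4390i, |z|^2 = 0.4348
Iter 2: z = 0.5413 + -0.8710i, |z|^2 = 1.0517
Iter 3: z = 0.0265 + -1.3820i, |z|^2 = 1.9106
Iter 4: z = -1.4172 + -0.5121i, |z|^2 = 2.2707
Iter 5: z = 2.2382 + 1.0125i, |z|^2 = 6.0348
Escaped at iteration 5

Answer: 5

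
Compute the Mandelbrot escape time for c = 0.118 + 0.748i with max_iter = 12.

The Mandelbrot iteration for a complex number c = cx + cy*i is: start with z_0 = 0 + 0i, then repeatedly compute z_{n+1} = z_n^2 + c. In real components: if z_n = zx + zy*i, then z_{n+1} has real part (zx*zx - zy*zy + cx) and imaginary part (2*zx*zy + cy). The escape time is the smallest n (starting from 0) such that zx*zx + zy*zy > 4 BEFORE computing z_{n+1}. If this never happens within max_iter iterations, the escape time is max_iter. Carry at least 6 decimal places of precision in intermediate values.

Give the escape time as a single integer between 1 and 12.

Answer: 7

Derivation:
z_0 = 0 + 0i, c = 0.1180 + 0.7480i
Iter 1: z = 0.1180 + 0.7480i, |z|^2 = 0.5734
Iter 2: z = -0.4276 + 0.9245i, |z|^2 = 1.0376
Iter 3: z = -0.5539 + -0.0426i, |z|^2 = 0.3087
Iter 4: z = 0.4230 + 0.7952i, |z|^2 = 0.8113
Iter 5: z = -0.3354 + 1.4208i, |z|^2 = 2.1311
Iter 6: z = -1.7881 + -0.2051i, |z|^2 = 3.2394
Iter 7: z = 3.2733 + 1.4816i, |z|^2 = 12.9095
Escaped at iteration 7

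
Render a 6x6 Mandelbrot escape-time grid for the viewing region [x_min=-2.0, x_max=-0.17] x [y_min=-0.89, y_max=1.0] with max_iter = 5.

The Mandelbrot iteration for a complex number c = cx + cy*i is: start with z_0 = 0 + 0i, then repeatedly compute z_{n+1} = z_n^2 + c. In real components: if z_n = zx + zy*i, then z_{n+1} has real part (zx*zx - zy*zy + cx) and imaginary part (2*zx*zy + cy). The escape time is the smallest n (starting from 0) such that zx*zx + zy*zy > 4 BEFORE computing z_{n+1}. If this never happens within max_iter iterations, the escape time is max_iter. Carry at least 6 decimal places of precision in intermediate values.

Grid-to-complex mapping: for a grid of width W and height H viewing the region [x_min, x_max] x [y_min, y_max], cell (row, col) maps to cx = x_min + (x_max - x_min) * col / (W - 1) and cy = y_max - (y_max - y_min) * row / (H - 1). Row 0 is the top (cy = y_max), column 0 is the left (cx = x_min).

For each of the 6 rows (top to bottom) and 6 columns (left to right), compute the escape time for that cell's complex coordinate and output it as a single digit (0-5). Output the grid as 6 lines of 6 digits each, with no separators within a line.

(row=0, col=0): c = -2.0000 + 1.0000i → escape time 1
(row=0, col=1): c = -1.6340 + 1.0000i → escape time 2
(row=0, col=2): c = -1.2680 + 1.0000i → escape time 3
(row=0, col=3): c = -0.9020 + 1.0000i → escape time 3
(row=0, col=4): c = -0.5360 + 1.0000i → escape time 4
(row=0, col=5): c = -0.1700 + 1.0000i → escape time 5
(row=1, col=0): c = -2.0000 + 0.6220i → escape time 1
(row=1, col=1): c = -1.6340 + 0.6220i → escape time 3
(row=1, col=2): c = -1.2680 + 0.6220i → escape time 3
(row=1, col=3): c = -0.9020 + 0.6220i → escape time 5
(row=1, col=4): c = -0.5360 + 0.6220i → escape time 5
(row=1, col=5): c = -0.1700 + 0.6220i → escape time 5
(row=2, col=0): c = -2.0000 + 0.2440i → escape time 1
(row=2, col=1): c = -1.6340 + 0.2440i → escape time 4
(row=2, col=2): c = -1.2680 + 0.2440i → escape time 5
(row=2, col=3): c = -0.9020 + 0.2440i → escape time 5
(row=2, col=4): c = -0.5360 + 0.2440i → escape time 5
(row=2, col=5): c = -0.1700 + 0.2440i → escape time 5
(row=3, col=0): c = -2.0000 + -0.1340i → escape time 1
(row=3, col=1): c = -1.6340 + -0.1340i → escape time 5
(row=3, col=2): c = -1.2680 + -0.1340i → escape time 5
(row=3, col=3): c = -0.9020 + -0.1340i → escape time 5
(row=3, col=4): c = -0.5360 + -0.1340i → escape time 5
(row=3, col=5): c = -0.1700 + -0.1340i → escape time 5
(row=4, col=0): c = -2.0000 + -0.5120i → escape time 1
(row=4, col=1): c = -1.6340 + -0.5120i → escape time 3
(row=4, col=2): c = -1.2680 + -0.5120i → escape time 4
(row=4, col=3): c = -0.9020 + -0.5120i → escape time 5
(row=4, col=4): c = -0.5360 + -0.5120i → escape time 5
(row=4, col=5): c = -0.1700 + -0.5120i → escape time 5
(row=5, col=0): c = -2.0000 + -0.8900i → escape time 1
(row=5, col=1): c = -1.6340 + -0.8900i → escape time 2
(row=5, col=2): c = -1.2680 + -0.8900i → escape time 3
(row=5, col=3): c = -0.9020 + -0.8900i → escape time 3
(row=5, col=4): c = -0.5360 + -0.8900i → escape time 4
(row=5, col=5): c = -0.1700 + -0.8900i → escape time 5

Answer: 123345
133555
145555
155555
134555
123345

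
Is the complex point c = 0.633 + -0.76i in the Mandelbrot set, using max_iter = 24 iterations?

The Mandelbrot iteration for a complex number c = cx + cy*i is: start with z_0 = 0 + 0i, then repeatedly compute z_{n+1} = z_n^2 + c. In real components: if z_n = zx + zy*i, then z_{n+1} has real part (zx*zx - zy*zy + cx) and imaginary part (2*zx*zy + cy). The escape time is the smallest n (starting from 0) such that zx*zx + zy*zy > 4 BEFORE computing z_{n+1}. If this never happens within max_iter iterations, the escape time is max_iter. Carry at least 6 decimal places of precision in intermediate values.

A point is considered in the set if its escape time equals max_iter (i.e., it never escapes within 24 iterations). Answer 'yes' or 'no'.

z_0 = 0 + 0i, c = 0.6330 + -0.7600i
Iter 1: z = 0.6330 + -0.7600i, |z|^2 = 0.9783
Iter 2: z = 0.4561 + -1.7222i, |z|^2 = 3.1739
Iter 3: z = -2.1248 + -2.3309i, |z|^2 = 9.9480
Escaped at iteration 3

Answer: no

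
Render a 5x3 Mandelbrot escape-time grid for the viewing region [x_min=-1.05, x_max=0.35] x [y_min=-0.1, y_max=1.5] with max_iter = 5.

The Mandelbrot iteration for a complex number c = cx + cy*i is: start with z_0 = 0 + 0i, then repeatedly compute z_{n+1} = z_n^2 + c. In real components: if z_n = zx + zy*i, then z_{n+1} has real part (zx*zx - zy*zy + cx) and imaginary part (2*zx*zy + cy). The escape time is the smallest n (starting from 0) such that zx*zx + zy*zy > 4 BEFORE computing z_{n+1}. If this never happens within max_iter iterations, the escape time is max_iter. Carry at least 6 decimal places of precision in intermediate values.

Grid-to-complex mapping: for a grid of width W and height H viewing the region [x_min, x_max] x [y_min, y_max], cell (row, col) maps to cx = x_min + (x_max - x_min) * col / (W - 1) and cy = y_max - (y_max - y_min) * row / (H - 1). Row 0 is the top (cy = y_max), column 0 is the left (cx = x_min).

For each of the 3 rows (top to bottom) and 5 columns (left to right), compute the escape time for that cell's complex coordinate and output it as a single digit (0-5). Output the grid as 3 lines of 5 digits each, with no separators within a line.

Answer: 22222
45555
55555

Derivation:
(row=0, col=0): c = -1.0500 + 1.5000i → escape time 2
(row=0, col=1): c = -0.7000 + 1.5000i → escape time 2
(row=0, col=2): c = -0.3500 + 1.5000i → escape time 2
(row=0, col=3): c = -0.0000 + 1.5000i → escape time 2
(row=0, col=4): c = 0.3500 + 1.5000i → escape time 2
(row=1, col=0): c = -1.0500 + 0.7000i → escape time 4
(row=1, col=1): c = -0.7000 + 0.7000i → escape time 5
(row=1, col=2): c = -0.3500 + 0.7000i → escape time 5
(row=1, col=3): c = -0.0000 + 0.7000i → escape time 5
(row=1, col=4): c = 0.3500 + 0.7000i → escape time 5
(row=2, col=0): c = -1.0500 + -0.1000i → escape time 5
(row=2, col=1): c = -0.7000 + -0.1000i → escape time 5
(row=2, col=2): c = -0.3500 + -0.1000i → escape time 5
(row=2, col=3): c = -0.0000 + -0.1000i → escape time 5
(row=2, col=4): c = 0.3500 + -0.1000i → escape time 5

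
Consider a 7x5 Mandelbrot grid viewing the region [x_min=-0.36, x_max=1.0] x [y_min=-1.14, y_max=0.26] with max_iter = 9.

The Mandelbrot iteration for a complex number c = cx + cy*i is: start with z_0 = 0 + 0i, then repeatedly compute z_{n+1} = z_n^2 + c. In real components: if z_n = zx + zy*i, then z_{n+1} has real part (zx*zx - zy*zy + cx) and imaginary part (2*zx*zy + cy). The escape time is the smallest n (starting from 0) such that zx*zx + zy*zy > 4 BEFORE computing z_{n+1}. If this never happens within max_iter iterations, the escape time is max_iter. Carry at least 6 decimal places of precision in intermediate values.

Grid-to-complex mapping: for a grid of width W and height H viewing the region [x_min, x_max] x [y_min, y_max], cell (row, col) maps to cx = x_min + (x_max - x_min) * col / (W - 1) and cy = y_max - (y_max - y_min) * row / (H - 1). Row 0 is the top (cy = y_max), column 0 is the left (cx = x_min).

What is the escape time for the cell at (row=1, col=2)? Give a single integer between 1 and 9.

Answer: 9

Derivation:
z_0 = 0 + 0i, c = 0.0933 + -0.0900i
Iter 1: z = 0.0933 + -0.0900i, |z|^2 = 0.0168
Iter 2: z = 0.0939 + -0.1068i, |z|^2 = 0.0202
Iter 3: z = 0.0908 + -0.1101i, |z|^2 = 0.0204
Iter 4: z = 0.0895 + -0.1100i, |z|^2 = 0.0201
Iter 5: z = 0.0892 + -0.1097i, |z|^2 = 0.0200
Iter 6: z = 0.0893 + -0.1096i, |z|^2 = 0.0200
Iter 7: z = 0.0893 + -0.1096i, |z|^2 = 0.0200
Iter 8: z = 0.0893 + -0.1096i, |z|^2 = 0.0200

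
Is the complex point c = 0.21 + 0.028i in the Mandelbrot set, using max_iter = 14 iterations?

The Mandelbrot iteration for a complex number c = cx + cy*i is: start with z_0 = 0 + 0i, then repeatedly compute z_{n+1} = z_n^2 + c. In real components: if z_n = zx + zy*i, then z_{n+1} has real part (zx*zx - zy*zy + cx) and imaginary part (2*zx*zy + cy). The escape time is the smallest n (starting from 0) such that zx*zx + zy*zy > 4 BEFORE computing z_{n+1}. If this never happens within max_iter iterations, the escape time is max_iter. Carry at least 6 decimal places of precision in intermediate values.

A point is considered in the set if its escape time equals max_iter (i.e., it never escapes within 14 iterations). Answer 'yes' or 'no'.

z_0 = 0 + 0i, c = 0.2100 + 0.0280i
Iter 1: z = 0.2100 + 0.0280i, |z|^2 = 0.0449
Iter 2: z = 0.2533 + 0.0398i, |z|^2 = 0.0657
Iter 3: z = 0.2726 + 0.0481i, |z|^2 = 0.0766
Iter 4: z = 0.2820 + 0.0542i, |z|^2 = 0.0825
Iter 5: z = 0.2866 + 0.0586i, |z|^2 = 0.0856
Iter 6: z = 0.2887 + 0.0616i, |z|^2 = 0.0871
Iter 7: z = 0.2896 + 0.0636i, |z|^2 = 0.0879
Iter 8: z = 0.2898 + 0.0648i, |z|^2 = 0.0882
Iter 9: z = 0.2898 + 0.0656i, |z|^2 = 0.0883
Iter 10: z = 0.2897 + 0.0660i, |z|^2 = 0.0883
Iter 11: z = 0.2896 + 0.0662i, |z|^2 = 0.0882
Iter 12: z = 0.2895 + 0.0664i, |z|^2 = 0.0882
Iter 13: z = 0.2894 + 0.0664i, |z|^2 = 0.0882
Did not escape in 14 iterations → in set

Answer: yes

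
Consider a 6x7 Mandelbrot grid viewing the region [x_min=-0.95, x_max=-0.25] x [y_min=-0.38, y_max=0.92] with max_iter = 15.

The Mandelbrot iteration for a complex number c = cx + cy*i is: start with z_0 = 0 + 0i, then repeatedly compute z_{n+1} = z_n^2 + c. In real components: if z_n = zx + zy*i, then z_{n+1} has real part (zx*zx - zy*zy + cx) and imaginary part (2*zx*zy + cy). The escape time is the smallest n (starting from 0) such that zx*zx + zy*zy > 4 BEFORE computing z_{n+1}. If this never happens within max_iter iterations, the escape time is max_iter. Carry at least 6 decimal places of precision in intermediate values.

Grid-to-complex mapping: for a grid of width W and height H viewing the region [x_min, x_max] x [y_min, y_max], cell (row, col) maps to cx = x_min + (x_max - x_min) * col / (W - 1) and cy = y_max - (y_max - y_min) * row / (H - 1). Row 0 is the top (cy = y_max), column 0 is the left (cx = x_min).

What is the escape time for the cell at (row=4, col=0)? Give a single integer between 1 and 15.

Answer: 15

Derivation:
z_0 = 0 + 0i, c = -0.9500 + 0.0533i
Iter 1: z = -0.9500 + 0.0533i, |z|^2 = 0.9053
Iter 2: z = -0.0503 + -0.0480i, |z|^2 = 0.0048
Iter 3: z = -0.9498 + 0.0582i, |z|^2 = 0.9054
Iter 4: z = -0.0513 + -0.0572i, |z|^2 = 0.0059
Iter 5: z = -0.9506 + 0.0592i, |z|^2 = 0.9072
Iter 6: z = -0.0498 + -0.0592i, |z|^2 = 0.0060
Iter 7: z = -0.9510 + 0.0592i, |z|^2 = 0.9080
Iter 8: z = -0.0491 + -0.0593i, |z|^2 = 0.0059
Iter 9: z = -0.9511 + 0.0592i, |z|^2 = 0.9081
Iter 10: z = -0.0489 + -0.0592i, |z|^2 = 0.0059
Iter 11: z = -0.9511 + 0.0591i, |z|^2 = 0.9081
Iter 12: z = -0.0489 + -0.0591i, |z|^2 = 0.0059
Iter 13: z = -0.9511 + 0.0591i, |z|^2 = 0.9081
Iter 14: z = -0.0489 + -0.0591i, |z|^2 = 0.0059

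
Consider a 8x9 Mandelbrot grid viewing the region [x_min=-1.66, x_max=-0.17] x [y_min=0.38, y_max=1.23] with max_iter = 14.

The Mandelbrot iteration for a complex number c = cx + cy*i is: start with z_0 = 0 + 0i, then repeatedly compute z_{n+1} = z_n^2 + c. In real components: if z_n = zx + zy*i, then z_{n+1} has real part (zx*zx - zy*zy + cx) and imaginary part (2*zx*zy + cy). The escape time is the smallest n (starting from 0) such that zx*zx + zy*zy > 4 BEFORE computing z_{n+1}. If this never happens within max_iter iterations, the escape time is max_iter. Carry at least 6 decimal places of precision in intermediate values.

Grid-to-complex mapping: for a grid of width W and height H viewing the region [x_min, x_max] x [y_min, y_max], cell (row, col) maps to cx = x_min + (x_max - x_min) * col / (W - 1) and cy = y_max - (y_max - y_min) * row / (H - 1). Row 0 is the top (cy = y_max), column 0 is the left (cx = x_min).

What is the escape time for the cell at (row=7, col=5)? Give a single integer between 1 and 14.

Answer: 14

Derivation:
z_0 = 0 + 0i, c = -0.5957 + 0.4862i
Iter 1: z = -0.5957 + 0.4862i, |z|^2 = 0.5913
Iter 2: z = -0.4773 + -0.0931i, |z|^2 = 0.2365
Iter 3: z = -0.3766 + 0.5751i, |z|^2 = 0.4726
Iter 4: z = -0.7846 + 0.0531i, |z|^2 = 0.6185
Iter 5: z = 0.0171 + 0.4029i, |z|^2 = 0.1626
Iter 6: z = -0.7578 + 0.5001i, |z|^2 = 0.8243
Iter 7: z = -0.2716 + -0.2716i, |z|^2 = 0.1475
Iter 8: z = -0.5957 + 0.6338i, |z|^2 = 0.7565
Iter 9: z = -0.6425 + -0.2689i, |z|^2 = 0.4850
Iter 10: z = -0.2552 + 0.8317i, |z|^2 = 0.7569
Iter 11: z = -1.2223 + 0.0617i, |z|^2 = 1.4978
Iter 12: z = 0.8945 + 0.3354i, |z|^2 = 0.9126
Iter 13: z = 0.0919 + 1.0864i, |z|^2 = 1.1886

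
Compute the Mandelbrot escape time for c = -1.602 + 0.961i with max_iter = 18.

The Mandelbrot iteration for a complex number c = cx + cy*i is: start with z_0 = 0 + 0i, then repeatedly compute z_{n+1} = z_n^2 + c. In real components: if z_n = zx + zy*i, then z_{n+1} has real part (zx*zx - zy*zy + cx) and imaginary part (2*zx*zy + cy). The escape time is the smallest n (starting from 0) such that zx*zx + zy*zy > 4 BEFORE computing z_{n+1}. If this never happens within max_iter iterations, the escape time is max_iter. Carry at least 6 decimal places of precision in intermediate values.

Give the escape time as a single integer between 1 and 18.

z_0 = 0 + 0i, c = -1.6020 + 0.9610i
Iter 1: z = -1.6020 + 0.9610i, |z|^2 = 3.4899
Iter 2: z = 0.0409 + -2.1180i, |z|^2 = 4.4878
Escaped at iteration 2

Answer: 2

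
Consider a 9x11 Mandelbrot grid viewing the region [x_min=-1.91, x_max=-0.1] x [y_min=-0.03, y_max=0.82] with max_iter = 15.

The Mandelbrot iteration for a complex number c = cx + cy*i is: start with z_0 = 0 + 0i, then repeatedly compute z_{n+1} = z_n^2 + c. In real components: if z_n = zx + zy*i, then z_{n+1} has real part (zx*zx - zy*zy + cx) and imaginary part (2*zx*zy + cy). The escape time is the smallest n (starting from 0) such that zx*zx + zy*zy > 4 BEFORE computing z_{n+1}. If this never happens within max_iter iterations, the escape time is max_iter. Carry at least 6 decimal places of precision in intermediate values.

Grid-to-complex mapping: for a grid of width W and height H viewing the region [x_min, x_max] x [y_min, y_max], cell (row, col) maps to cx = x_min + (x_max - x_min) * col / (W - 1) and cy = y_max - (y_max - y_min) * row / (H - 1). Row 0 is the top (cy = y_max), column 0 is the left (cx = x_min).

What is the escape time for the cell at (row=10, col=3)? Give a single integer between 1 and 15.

Answer: 15

Derivation:
z_0 = 0 + 0i, c = -1.2312 + -0.0300i
Iter 1: z = -1.2312 + -0.0300i, |z|^2 = 1.5169
Iter 2: z = 0.2838 + 0.0439i, |z|^2 = 0.0825
Iter 3: z = -1.1526 + -0.0051i, |z|^2 = 1.3286
Iter 4: z = 0.0973 + -0.0183i, |z|^2 = 0.0098
Iter 5: z = -1.2221 + -0.0336i, |z|^2 = 1.4947
Iter 6: z = 0.2612 + 0.0520i, |z|^2 = 0.0709
Iter 7: z = -1.1657 + -0.0028i, |z|^2 = 1.3589
Iter 8: z = 0.1276 + -0.0234i, |z|^2 = 0.0168
Iter 9: z = -1.2155 + -0.0360i, |z|^2 = 1.4787
Iter 10: z = 0.2449 + 0.0575i, |z|^2 = 0.0633
Iter 11: z = -1.1746 + -0.0019i, |z|^2 = 1.3796
Iter 12: z = 0.1484 + -0.0256i, |z|^2 = 0.0227
Iter 13: z = -1.2099 + -0.0376i, |z|^2 = 1.4653
Iter 14: z = 0.2312 + 0.0610i, |z|^2 = 0.0572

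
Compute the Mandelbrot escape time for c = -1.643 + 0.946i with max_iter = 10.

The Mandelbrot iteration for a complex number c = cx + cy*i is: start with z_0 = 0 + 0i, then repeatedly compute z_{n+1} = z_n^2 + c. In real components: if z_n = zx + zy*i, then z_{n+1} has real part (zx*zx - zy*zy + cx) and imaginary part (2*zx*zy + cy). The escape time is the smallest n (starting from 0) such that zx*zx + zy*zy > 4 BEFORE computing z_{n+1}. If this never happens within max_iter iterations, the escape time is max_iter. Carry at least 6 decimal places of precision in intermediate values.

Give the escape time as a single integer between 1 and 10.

Answer: 2

Derivation:
z_0 = 0 + 0i, c = -1.6430 + 0.9460i
Iter 1: z = -1.6430 + 0.9460i, |z|^2 = 3.5944
Iter 2: z = 0.1615 + -2.1626i, |z|^2 = 4.7027
Escaped at iteration 2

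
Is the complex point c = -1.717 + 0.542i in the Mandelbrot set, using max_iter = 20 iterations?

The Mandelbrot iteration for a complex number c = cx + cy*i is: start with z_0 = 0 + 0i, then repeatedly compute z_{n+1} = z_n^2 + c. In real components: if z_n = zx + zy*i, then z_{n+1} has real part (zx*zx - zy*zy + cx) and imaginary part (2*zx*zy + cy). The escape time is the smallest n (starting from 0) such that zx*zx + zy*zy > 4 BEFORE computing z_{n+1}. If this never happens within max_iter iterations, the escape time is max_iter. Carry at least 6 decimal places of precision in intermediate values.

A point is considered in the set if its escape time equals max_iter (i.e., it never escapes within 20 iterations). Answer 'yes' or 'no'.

z_0 = 0 + 0i, c = -1.7170 + 0.5420i
Iter 1: z = -1.7170 + 0.5420i, |z|^2 = 3.2419
Iter 2: z = 0.9373 + -1.3192i, |z|^2 = 2.6189
Iter 3: z = -2.5788 + -1.9311i, |z|^2 = 10.3792
Escaped at iteration 3

Answer: no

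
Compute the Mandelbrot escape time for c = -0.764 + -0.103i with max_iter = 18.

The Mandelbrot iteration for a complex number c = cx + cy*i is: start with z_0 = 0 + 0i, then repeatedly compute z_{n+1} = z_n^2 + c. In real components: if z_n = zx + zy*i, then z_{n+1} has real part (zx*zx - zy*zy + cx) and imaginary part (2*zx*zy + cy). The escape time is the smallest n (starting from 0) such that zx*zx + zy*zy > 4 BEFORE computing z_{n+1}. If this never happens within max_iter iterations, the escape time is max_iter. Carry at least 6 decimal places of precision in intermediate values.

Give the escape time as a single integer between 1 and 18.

Answer: 18

Derivation:
z_0 = 0 + 0i, c = -0.7640 + -0.1030i
Iter 1: z = -0.7640 + -0.1030i, |z|^2 = 0.5943
Iter 2: z = -0.1909 + 0.0544i, |z|^2 = 0.0394
Iter 3: z = -0.7305 + -0.1238i, |z|^2 = 0.5490
Iter 4: z = -0.2457 + 0.0778i, |z|^2 = 0.0664
Iter 5: z = -0.7097 + -0.1412i, |z|^2 = 0.5236
Iter 6: z = -0.2803 + 0.0975i, |z|^2 = 0.0881
Iter 7: z = -0.6949 + -0.1576i, |z|^2 = 0.5078
Iter 8: z = -0.3059 + 0.1161i, |z|^2 = 0.1071
Iter 9: z = -0.6839 + -0.1740i, |z|^2 = 0.4980
Iter 10: z = -0.3266 + 0.1350i, |z|^2 = 0.1249
Iter 11: z = -0.6756 + -0.1912i, |z|^2 = 0.4930
Iter 12: z = -0.3441 + 0.1553i, |z|^2 = 0.1426
Iter 13: z = -0.6697 + -0.2099i, |z|^2 = 0.4926
Iter 14: z = -0.3596 + 0.1782i, |z|^2 = 0.1610
Iter 15: z = -0.6665 + -0.2311i, |z|^2 = 0.4976
Iter 16: z = -0.3732 + 0.2051i, |z|^2 = 0.1814
Iter 17: z = -0.6667 + -0.2561i, |z|^2 = 0.5101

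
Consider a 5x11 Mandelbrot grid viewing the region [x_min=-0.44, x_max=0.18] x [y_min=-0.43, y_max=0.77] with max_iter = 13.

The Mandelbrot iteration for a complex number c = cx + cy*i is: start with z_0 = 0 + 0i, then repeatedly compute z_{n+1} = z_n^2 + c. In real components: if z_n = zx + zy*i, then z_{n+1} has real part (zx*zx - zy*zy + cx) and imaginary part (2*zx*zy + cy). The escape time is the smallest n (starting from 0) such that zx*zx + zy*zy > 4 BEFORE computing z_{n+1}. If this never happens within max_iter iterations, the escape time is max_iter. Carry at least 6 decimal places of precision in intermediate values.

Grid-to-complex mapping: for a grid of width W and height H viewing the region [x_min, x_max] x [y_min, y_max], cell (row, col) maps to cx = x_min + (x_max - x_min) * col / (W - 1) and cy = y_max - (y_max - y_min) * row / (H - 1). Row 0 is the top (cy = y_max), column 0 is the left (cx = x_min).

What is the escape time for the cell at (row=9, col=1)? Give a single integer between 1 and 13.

z_0 = 0 + 0i, c = -0.2850 + -0.3100i
Iter 1: z = -0.2850 + -0.3100i, |z|^2 = 0.1773
Iter 2: z = -0.2999 + -0.1333i, |z|^2 = 0.1077
Iter 3: z = -0.2128 + -0.2301i, |z|^2 = 0.0982
Iter 4: z = -0.2926 + -0.2121i, |z|^2 = 0.1306
Iter 5: z = -0.2443 + -0.1859i, |z|^2 = 0.0943
Iter 6: z = -0.2598 + -0.2192i, |z|^2 = 0.1156
Iter 7: z = -0.2655 + -0.1961i, |z|^2 = 0.1090
Iter 8: z = -0.2530 + -0.2059i, |z|^2 = 0.1064
Iter 9: z = -0.2634 + -0.2058i, |z|^2 = 0.1117
Iter 10: z = -0.2580 + -0.2016i, |z|^2 = 0.1072
Iter 11: z = -0.2591 + -0.2060i, |z|^2 = 0.1095
Iter 12: z = -0.2603 + -0.2033i, |z|^2 = 0.1091

Answer: 13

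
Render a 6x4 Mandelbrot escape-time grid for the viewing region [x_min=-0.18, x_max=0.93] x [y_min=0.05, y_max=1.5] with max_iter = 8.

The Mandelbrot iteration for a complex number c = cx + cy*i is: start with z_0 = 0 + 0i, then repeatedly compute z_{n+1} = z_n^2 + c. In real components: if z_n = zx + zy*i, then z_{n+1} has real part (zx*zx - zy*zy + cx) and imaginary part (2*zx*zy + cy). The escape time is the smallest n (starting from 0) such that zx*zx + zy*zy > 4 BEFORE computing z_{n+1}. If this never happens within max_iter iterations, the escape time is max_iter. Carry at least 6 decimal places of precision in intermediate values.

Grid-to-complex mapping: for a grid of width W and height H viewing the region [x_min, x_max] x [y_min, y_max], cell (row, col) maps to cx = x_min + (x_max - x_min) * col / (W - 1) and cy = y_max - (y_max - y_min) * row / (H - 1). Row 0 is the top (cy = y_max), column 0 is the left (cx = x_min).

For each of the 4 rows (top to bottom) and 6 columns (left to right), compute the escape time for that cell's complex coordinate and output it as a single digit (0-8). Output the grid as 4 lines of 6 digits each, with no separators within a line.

Answer: 222222
853222
888532
888533

Derivation:
(row=0, col=0): c = -0.1800 + 1.5000i → escape time 2
(row=0, col=1): c = 0.0420 + 1.5000i → escape time 2
(row=0, col=2): c = 0.2640 + 1.5000i → escape time 2
(row=0, col=3): c = 0.4860 + 1.5000i → escape time 2
(row=0, col=4): c = 0.7080 + 1.5000i → escape time 2
(row=0, col=5): c = 0.9300 + 1.5000i → escape time 2
(row=1, col=0): c = -0.1800 + 1.0167i → escape time 8
(row=1, col=1): c = 0.0420 + 1.0167i → escape time 5
(row=1, col=2): c = 0.2640 + 1.0167i → escape time 3
(row=1, col=3): c = 0.4860 + 1.0167i → escape time 2
(row=1, col=4): c = 0.7080 + 1.0167i → escape time 2
(row=1, col=5): c = 0.9300 + 1.0167i → escape time 2
(row=2, col=0): c = -0.1800 + 0.5333i → escape time 8
(row=2, col=1): c = 0.0420 + 0.5333i → escape time 8
(row=2, col=2): c = 0.2640 + 0.5333i → escape time 8
(row=2, col=3): c = 0.4860 + 0.5333i → escape time 5
(row=2, col=4): c = 0.7080 + 0.5333i → escape time 3
(row=2, col=5): c = 0.9300 + 0.5333i → escape time 2
(row=3, col=0): c = -0.1800 + 0.0500i → escape time 8
(row=3, col=1): c = 0.0420 + 0.0500i → escape time 8
(row=3, col=2): c = 0.2640 + 0.0500i → escape time 8
(row=3, col=3): c = 0.4860 + 0.0500i → escape time 5
(row=3, col=4): c = 0.7080 + 0.0500i → escape time 3
(row=3, col=5): c = 0.9300 + 0.0500i → escape time 3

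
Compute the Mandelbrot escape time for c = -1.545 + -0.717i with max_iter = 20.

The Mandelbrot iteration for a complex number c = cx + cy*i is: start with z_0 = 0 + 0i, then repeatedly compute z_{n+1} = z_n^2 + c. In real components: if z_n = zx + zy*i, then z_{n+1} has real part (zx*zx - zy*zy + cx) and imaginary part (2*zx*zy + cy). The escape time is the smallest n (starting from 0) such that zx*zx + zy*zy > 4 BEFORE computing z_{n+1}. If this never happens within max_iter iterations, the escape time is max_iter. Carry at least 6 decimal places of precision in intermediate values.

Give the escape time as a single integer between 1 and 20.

z_0 = 0 + 0i, c = -1.5450 + -0.7170i
Iter 1: z = -1.5450 + -0.7170i, |z|^2 = 2.9011
Iter 2: z = 0.3279 + 1.4985i, |z|^2 = 2.3531
Iter 3: z = -3.6831 + 0.2658i, |z|^2 = 13.6355
Escaped at iteration 3

Answer: 3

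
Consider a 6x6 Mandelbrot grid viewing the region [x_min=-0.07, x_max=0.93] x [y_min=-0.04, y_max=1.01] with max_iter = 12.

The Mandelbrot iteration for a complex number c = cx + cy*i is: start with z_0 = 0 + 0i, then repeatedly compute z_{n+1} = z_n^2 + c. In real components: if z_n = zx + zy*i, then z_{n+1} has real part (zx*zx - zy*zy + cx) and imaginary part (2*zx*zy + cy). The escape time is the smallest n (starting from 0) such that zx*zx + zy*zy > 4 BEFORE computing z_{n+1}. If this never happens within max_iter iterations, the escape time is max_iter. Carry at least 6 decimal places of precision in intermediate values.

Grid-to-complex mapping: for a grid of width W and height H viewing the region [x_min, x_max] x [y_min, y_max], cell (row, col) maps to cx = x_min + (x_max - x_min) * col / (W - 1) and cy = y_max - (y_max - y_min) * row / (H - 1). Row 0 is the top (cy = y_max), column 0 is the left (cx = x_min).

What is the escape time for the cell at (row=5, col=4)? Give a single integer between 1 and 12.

Answer: 3

Derivation:
z_0 = 0 + 0i, c = 0.7300 + -0.0400i
Iter 1: z = 0.7300 + -0.0400i, |z|^2 = 0.5345
Iter 2: z = 1.2613 + -0.0984i, |z|^2 = 1.6006
Iter 3: z = 2.3112 + -0.2882i, |z|^2 = 5.4247
Escaped at iteration 3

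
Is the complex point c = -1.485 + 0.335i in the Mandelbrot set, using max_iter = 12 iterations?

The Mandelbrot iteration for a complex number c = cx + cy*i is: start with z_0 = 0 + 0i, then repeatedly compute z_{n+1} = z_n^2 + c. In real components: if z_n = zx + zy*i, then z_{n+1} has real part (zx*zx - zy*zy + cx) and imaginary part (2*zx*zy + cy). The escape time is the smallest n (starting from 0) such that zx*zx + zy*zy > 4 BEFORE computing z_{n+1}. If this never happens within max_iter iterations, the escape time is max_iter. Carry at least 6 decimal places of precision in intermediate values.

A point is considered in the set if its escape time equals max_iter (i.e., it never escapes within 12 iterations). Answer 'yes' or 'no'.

z_0 = 0 + 0i, c = -1.4850 + 0.3350i
Iter 1: z = -1.4850 + 0.3350i, |z|^2 = 2.3175
Iter 2: z = 0.6080 + -0.6600i, |z|^2 = 0.8052
Iter 3: z = -1.5509 + -0.4675i, |z|^2 = 2.6238
Iter 4: z = 0.7016 + 1.7851i, |z|^2 = 3.6787
Iter 5: z = -4.1791 + 2.8399i, |z|^2 = 25.5305
Escaped at iteration 5

Answer: no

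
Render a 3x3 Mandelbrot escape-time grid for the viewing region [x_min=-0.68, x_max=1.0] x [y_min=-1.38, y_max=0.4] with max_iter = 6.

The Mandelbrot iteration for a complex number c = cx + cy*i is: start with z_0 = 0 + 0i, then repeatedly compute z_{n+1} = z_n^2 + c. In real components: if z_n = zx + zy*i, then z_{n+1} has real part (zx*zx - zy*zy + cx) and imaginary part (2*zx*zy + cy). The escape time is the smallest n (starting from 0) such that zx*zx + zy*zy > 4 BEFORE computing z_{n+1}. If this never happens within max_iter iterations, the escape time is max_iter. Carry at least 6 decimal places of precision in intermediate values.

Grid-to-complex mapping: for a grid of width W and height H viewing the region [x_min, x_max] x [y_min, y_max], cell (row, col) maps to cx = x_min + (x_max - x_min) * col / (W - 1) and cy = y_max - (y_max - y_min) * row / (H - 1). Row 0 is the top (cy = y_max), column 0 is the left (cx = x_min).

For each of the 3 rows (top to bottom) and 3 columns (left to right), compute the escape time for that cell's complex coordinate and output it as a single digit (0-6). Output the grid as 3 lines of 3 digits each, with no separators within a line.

Answer: 662
662
222

Derivation:
(row=0, col=0): c = -0.6800 + 0.4000i → escape time 6
(row=0, col=1): c = 0.1600 + 0.4000i → escape time 6
(row=0, col=2): c = 1.0000 + 0.4000i → escape time 2
(row=1, col=0): c = -0.6800 + -0.4900i → escape time 6
(row=1, col=1): c = 0.1600 + -0.4900i → escape time 6
(row=1, col=2): c = 1.0000 + -0.4900i → escape time 2
(row=2, col=0): c = -0.6800 + -1.3800i → escape time 2
(row=2, col=1): c = 0.1600 + -1.3800i → escape time 2
(row=2, col=2): c = 1.0000 + -1.3800i → escape time 2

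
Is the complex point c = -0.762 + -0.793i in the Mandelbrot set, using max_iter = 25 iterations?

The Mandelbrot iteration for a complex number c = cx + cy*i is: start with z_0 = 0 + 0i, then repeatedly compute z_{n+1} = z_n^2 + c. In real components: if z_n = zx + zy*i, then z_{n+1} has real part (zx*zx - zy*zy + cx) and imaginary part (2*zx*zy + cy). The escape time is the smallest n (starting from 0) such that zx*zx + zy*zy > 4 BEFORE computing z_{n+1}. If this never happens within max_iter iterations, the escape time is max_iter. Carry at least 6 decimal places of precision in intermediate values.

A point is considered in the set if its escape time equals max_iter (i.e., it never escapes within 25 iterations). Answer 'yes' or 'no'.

z_0 = 0 + 0i, c = -0.7620 + -0.7930i
Iter 1: z = -0.7620 + -0.7930i, |z|^2 = 1.2095
Iter 2: z = -0.8102 + 0.4155i, |z|^2 = 0.8291
Iter 3: z = -0.2782 + -1.4663i, |z|^2 = 2.2275
Iter 4: z = -2.8347 + 0.0230i, |z|^2 = 8.0361
Escaped at iteration 4

Answer: no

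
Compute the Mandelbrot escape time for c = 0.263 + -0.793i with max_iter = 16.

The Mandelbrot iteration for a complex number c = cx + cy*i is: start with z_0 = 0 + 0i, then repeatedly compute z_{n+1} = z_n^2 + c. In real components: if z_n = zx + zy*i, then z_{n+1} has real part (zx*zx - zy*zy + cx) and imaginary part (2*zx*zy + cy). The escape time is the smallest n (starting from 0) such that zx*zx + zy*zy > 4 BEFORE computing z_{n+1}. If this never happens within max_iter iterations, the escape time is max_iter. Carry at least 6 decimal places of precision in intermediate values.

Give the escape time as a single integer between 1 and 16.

z_0 = 0 + 0i, c = 0.2630 + -0.7930i
Iter 1: z = 0.2630 + -0.7930i, |z|^2 = 0.6980
Iter 2: z = -0.2967 + -1.2101i, |z|^2 = 1.5524
Iter 3: z = -1.1134 + -0.0750i, |z|^2 = 1.2452
Iter 4: z = 1.4970 + -0.6261i, |z|^2 = 2.6329
Iter 5: z = 2.1119 + -2.6674i, |z|^2 = 11.5754
Escaped at iteration 5

Answer: 5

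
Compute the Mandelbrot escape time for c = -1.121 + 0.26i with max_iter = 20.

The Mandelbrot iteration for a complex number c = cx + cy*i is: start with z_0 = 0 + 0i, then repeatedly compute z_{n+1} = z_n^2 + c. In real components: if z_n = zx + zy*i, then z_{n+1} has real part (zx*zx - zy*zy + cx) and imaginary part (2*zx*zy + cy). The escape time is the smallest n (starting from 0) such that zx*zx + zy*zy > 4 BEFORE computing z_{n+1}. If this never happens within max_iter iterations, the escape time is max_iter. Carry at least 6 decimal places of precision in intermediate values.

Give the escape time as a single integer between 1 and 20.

z_0 = 0 + 0i, c = -1.1210 + 0.2600i
Iter 1: z = -1.1210 + 0.2600i, |z|^2 = 1.3242
Iter 2: z = 0.0680 + -0.3229i, |z|^2 = 0.1089
Iter 3: z = -1.2206 + 0.2161i, |z|^2 = 1.5367
Iter 4: z = 0.3223 + -0.2675i, |z|^2 = 0.1754
Iter 5: z = -1.0887 + 0.0876i, |z|^2 = 1.1928
Iter 6: z = 0.0565 + 0.0693i, |z|^2 = 0.0080
Iter 7: z = -1.1226 + 0.2678i, |z|^2 = 1.3320
Iter 8: z = 0.0675 + -0.3413i, |z|^2 = 0.1211
Iter 9: z = -1.2329 + 0.2139i, |z|^2 = 1.5659
Iter 10: z = 0.3534 + -0.2675i, |z|^2 = 0.1964
Iter 11: z = -1.0677 + 0.0709i, |z|^2 = 1.1449
Iter 12: z = 0.0138 + 0.1085i, |z|^2 = 0.0120
Iter 13: z = -1.1326 + 0.2630i, |z|^2 = 1.3519
Iter 14: z = 0.0926 + -0.3358i, |z|^2 = 0.1213
Iter 15: z = -1.2252 + 0.1978i, |z|^2 = 1.5402
Iter 16: z = 0.3409 + -0.2248i, |z|^2 = 0.1667
Iter 17: z = -1.0553 + 0.1068i, |z|^2 = 1.1251
Iter 18: z = -0.0187 + 0.0346i, |z|^2 = 0.0015
Iter 19: z = -1.1219 + 0.2587i, |z|^2 = 1.3255

Answer: 20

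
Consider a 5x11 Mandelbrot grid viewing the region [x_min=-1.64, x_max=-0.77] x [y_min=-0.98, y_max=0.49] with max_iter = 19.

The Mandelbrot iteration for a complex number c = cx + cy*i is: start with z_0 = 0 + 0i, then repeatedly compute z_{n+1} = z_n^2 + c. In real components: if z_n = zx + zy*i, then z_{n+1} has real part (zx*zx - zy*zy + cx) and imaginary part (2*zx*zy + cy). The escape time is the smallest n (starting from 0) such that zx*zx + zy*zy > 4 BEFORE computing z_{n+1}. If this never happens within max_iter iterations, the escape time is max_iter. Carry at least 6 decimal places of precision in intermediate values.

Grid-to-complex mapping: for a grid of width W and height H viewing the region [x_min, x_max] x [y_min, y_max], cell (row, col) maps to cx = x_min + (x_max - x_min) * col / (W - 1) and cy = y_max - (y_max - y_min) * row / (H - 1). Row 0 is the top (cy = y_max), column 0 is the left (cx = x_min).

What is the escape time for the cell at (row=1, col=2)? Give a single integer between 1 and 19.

Answer: 10

Derivation:
z_0 = 0 + 0i, c = -1.2050 + 0.3430i
Iter 1: z = -1.2050 + 0.3430i, |z|^2 = 1.5697
Iter 2: z = 0.1294 + -0.4836i, |z|^2 = 0.2506
Iter 3: z = -1.4222 + 0.2179i, |z|^2 = 2.0700
Iter 4: z = 0.7701 + -0.2767i, |z|^2 = 0.6696
Iter 5: z = -0.6885 + -0.0831i, |z|^2 = 0.4810
Iter 6: z = -0.7378 + 0.4574i, |z|^2 = 0.7537
Iter 7: z = -0.8698 + -0.3320i, |z|^2 = 0.8669
Iter 8: z = -0.5586 + 0.9206i, |z|^2 = 1.1596
Iter 9: z = -1.7405 + -0.6856i, |z|^2 = 3.4993
Iter 10: z = 1.3544 + 2.7294i, |z|^2 = 9.2839
Escaped at iteration 10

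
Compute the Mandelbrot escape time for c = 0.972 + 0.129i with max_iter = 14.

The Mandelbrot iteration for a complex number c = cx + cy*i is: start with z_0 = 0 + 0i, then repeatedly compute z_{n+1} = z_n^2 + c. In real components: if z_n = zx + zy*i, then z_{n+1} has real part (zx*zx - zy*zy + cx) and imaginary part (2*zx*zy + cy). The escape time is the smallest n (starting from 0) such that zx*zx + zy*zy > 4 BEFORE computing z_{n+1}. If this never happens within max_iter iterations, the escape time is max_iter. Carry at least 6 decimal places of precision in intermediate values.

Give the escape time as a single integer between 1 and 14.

z_0 = 0 + 0i, c = 0.9720 + 0.1290i
Iter 1: z = 0.9720 + 0.1290i, |z|^2 = 0.9614
Iter 2: z = 1.9001 + 0.3798i, |z|^2 = 3.7548
Iter 3: z = 4.4383 + 1.5723i, |z|^2 = 22.1706
Escaped at iteration 3

Answer: 3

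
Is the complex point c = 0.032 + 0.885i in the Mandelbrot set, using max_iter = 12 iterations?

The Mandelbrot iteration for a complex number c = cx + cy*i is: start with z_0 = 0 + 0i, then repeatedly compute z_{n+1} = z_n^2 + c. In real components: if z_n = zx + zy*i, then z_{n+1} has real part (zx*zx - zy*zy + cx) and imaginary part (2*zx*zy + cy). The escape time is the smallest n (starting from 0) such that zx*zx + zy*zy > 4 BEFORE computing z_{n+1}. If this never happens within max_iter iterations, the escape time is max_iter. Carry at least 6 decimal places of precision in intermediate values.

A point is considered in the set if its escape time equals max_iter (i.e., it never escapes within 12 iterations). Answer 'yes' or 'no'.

z_0 = 0 + 0i, c = 0.0320 + 0.8850i
Iter 1: z = 0.0320 + 0.8850i, |z|^2 = 0.7842
Iter 2: z = -0.7502 + 0.9416i, |z|^2 = 1.4495
Iter 3: z = -0.2919 + -0.5278i, |z|^2 = 0.3638
Iter 4: z = -0.1614 + 1.1931i, |z|^2 = 1.4496
Iter 5: z = -1.3655 + 0.4998i, |z|^2 = 2.1145
Iter 6: z = 1.6468 + -0.4800i, |z|^2 = 2.9424
Iter 7: z = 2.5136 + -0.6960i, |z|^2 = 6.8026
Escaped at iteration 7

Answer: no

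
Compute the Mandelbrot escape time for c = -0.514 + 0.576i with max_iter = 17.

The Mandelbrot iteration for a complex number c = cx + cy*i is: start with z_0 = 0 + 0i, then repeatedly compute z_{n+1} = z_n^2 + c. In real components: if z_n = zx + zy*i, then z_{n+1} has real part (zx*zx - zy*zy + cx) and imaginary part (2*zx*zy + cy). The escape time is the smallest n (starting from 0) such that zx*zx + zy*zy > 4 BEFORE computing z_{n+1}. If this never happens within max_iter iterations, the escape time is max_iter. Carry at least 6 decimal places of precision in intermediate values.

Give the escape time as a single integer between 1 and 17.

Answer: 17

Derivation:
z_0 = 0 + 0i, c = -0.5140 + 0.5760i
Iter 1: z = -0.5140 + 0.5760i, |z|^2 = 0.5960
Iter 2: z = -0.5816 + -0.0161i, |z|^2 = 0.3385
Iter 3: z = -0.1760 + 0.5948i, |z|^2 = 0.3847
Iter 4: z = -0.8368 + 0.3666i, |z|^2 = 0.8346
Iter 5: z = 0.0518 + -0.0375i, |z|^2 = 0.0041
Iter 6: z = -0.5127 + 0.5721i, |z|^2 = 0.5902
Iter 7: z = -0.5784 + -0.0107i, |z|^2 = 0.3347
Iter 8: z = -0.1795 + 0.5884i, |z|^2 = 0.3784
Iter 9: z = -0.8279 + 0.3647i, |z|^2 = 0.8185
Iter 10: z = 0.0384 + -0.0279i, |z|^2 = 0.0023
Iter 11: z = -0.5133 + 0.5739i, |z|^2 = 0.5928
Iter 12: z = -0.5798 + -0.0131i, |z|^2 = 0.3364
Iter 13: z = -0.1780 + 0.5912i, |z|^2 = 0.3812
Iter 14: z = -0.8319 + 0.3656i, |z|^2 = 0.8256
Iter 15: z = 0.0444 + -0.0322i, |z|^2 = 0.0030
Iter 16: z = -0.5131 + 0.5731i, |z|^2 = 0.5917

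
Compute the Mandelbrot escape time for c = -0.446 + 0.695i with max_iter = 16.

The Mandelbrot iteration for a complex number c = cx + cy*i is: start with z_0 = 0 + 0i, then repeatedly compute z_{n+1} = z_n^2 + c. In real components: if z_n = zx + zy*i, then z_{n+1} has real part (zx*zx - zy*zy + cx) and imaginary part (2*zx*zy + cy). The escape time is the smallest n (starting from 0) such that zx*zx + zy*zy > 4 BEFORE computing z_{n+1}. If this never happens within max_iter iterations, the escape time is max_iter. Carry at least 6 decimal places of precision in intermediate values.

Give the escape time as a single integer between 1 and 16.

z_0 = 0 + 0i, c = -0.4460 + 0.6950i
Iter 1: z = -0.4460 + 0.6950i, |z|^2 = 0.6819
Iter 2: z = -0.7301 + 0.0751i, |z|^2 = 0.5387
Iter 3: z = 0.0814 + 0.5854i, |z|^2 = 0.3493
Iter 4: z = -0.7821 + 0.7903i, |z|^2 = 1.2362
Iter 5: z = -0.4590 + -0.5412i, |z|^2 = 0.5036
Iter 6: z = -0.5282 + 1.1918i, |z|^2 = 1.6994
Iter 7: z = -1.5874 + -0.5640i, |z|^2 = 2.8380
Iter 8: z = 1.7559 + 2.4855i, |z|^2 = 9.2609
Escaped at iteration 8

Answer: 8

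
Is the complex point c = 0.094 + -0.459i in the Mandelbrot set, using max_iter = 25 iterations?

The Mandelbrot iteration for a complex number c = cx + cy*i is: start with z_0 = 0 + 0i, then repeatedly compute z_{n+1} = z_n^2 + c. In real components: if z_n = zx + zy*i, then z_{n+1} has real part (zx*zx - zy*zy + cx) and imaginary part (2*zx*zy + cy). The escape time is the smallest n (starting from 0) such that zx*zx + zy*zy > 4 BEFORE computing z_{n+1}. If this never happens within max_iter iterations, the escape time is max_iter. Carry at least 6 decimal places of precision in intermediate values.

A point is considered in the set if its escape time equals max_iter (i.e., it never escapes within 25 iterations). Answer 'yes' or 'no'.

Answer: yes

Derivation:
z_0 = 0 + 0i, c = 0.0940 + -0.4590i
Iter 1: z = 0.0940 + -0.4590i, |z|^2 = 0.2195
Iter 2: z = -0.1078 + -0.5453i, |z|^2 = 0.3090
Iter 3: z = -0.1917 + -0.3414i, |z|^2 = 0.1533
Iter 4: z = 0.0142 + -0.3281i, |z|^2 = 0.1079
Iter 5: z = -0.0135 + -0.4683i, |z|^2 = 0.2195
Iter 6: z = -0.1251 + -0.4464i, |z|^2 = 0.2149
Iter 7: z = -0.0896 + -0.3473i, |z|^2 = 0.1286
Iter 8: z = -0.0186 + -0.3968i, |z|^2 = 0.1578
Iter 9: z = -0.0631 + -0.4443i, |z|^2 = 0.2014
Iter 10: z = -0.0994 + -0.4030i, |z|^2 = 0.1723
Iter 11: z = -0.0585 + -0.3789i, |z|^2 = 0.1470
Iter 12: z = -0.0461 + -0.4147i, |z|^2 = 0.1741
Iter 13: z = -0.0758 + -0.4207i, |z|^2 = 0.1828
Iter 14: z = -0.0773 + -0.3952i, |z|^2 = 0.1621
Iter 15: z = -0.0562 + -0.3979i, |z|^2 = 0.1615
Iter 16: z = -0.0612 + -0.4143i, |z|^2 = 0.1754
Iter 17: z = -0.0739 + -0.4083i, |z|^2 = 0.1722
Iter 18: z = -0.0673 + -0.3987i, |z|^2 = 0.1635
Iter 19: z = -0.0604 + -0.4054i, |z|^2 = 0.1680
Iter 20: z = -0.0667 + -0.4100i, |z|^2 = 0.1726
Iter 21: z = -0.0697 + -0.4043i, |z|^2 = 0.1683
Iter 22: z = -0.0646 + -0.4027i, |z|^2 = 0.1663
Iter 23: z = -0.0640 + -0.4070i, |z|^2 = 0.1697
Iter 24: z = -0.0675 + -0.4069i, |z|^2 = 0.1702
Did not escape in 25 iterations → in set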